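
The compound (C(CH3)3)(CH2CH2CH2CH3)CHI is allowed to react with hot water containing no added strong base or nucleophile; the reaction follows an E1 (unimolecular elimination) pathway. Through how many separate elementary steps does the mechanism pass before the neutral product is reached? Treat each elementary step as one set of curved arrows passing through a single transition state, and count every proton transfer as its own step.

Step 1: Rate-determining heterolysis of the C–I bond gives I⁻ and a secondary carbocation.
Step 2: Carbocation rearrangement: a 1,2-methyl shift from the adjacent tert-butyl carbon converts the initially-formed secondary cation into the more stable tertiary cation.
Step 3: A water molecule (solvent) deprotonates a β-carbon; as the C–H bond breaks, those electrons form the new alkene π bond.
Total: 3 elementary steps.

3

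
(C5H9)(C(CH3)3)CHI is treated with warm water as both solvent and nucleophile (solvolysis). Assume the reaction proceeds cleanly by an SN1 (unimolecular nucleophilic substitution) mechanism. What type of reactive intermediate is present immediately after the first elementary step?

Step 1: Rate-determining heterolysis of the C–I bond gives I⁻ and a secondary carbocation.
After step 1 the species present is a secondary carbocation.

secondary carbocation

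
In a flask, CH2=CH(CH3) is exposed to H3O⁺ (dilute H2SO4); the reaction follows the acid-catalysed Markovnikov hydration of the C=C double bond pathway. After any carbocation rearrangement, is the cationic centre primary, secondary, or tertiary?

secondary

Step 1: Electrophilic addition begins with the π(C=C) electrons forming a bond to the proton of H3O⁺. Following Markovnikov's rule, the resulting cation is secondary. H2O is released.
No single 1,2-shift to an adjacent carbon would give a more-substituted cation, so no rearrangement occurs.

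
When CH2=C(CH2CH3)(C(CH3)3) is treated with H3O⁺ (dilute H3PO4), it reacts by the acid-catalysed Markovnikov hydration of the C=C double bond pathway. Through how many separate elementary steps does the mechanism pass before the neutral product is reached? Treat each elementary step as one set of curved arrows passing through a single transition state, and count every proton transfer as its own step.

Step 1: Electrophilic addition begins with the π(C=C) electrons forming a bond to the proton of H3O⁺. Following Markovnikov's rule, the resulting cation is tertiary. H2O is released.
(No 1,2-shift: no single shift to an adjacent carbon would give a more stable cation.)
Step 2: Nucleophilic capture of the cation by H2O produces the protonated alcohol (an oxonium ion).
Step 3: H2O removes a proton from the oxonium oxygen, regenerating H3O⁺ and giving the neutral alcohol.
Total: 3 elementary steps.

3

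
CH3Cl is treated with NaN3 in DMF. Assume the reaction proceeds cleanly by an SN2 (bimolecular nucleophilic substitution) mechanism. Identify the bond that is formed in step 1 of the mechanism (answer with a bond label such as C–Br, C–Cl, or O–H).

C–N

Step 1: The azide nucleophile donates a lone pair from N to the α-carbon in a backside attack; simultaneously the C–Cl σ-bond breaks and both of its electrons leave with Cl⁻. One concerted step with inversion of configuration.
The bond formed in this step is the C–N bond.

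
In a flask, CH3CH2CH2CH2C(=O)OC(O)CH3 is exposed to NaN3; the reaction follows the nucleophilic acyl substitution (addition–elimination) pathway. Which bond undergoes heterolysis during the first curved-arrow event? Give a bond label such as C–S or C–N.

π(C=O)

Step 1: Nucleophilic addition of N3⁻ to the acyl carbon breaks the π(C=O) bond and yields a tetrahedral, anionic intermediate.
The bond broken in this step is the π(C=O) bond.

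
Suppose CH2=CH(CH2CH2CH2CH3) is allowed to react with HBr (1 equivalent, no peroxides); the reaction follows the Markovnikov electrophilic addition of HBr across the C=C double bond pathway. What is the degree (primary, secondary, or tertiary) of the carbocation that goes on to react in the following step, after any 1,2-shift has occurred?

Step 1: Electrophilic addition begins with the π(C=C) electrons forming a bond to the proton of HBr. Following Markovnikov's rule, the resulting cation is secondary. The H–Br bond breaks heterolytically, releasing Br⁻.
No single 1,2-shift to an adjacent carbon would give a more-substituted cation, so no rearrangement occurs.

secondary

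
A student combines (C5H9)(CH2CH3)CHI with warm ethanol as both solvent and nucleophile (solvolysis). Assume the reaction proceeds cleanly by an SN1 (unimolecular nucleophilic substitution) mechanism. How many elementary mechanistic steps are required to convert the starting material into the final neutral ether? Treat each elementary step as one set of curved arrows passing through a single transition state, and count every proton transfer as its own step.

Step 1: Ionisation: the C–I σ-bond cleaves heterolytically; both bonding electrons depart with I⁻, leaving a secondary carbocation at the α-carbon.
Step 2: Carbocation rearrangement: a 1,2-hydride shift from the adjacent cyclopentyl carbon converts the initially-formed secondary cation into the more stable tertiary cation.
Step 3: CH3CH2OH donates an oxygen lone pair into the empty p orbital of the cation, giving a protonated ether (an oxonium ion).
Step 4: Proton transfer from the O–H of the oxonium ion to a solvent molecule delivers the neutral ether.
Total: 4 elementary steps.

4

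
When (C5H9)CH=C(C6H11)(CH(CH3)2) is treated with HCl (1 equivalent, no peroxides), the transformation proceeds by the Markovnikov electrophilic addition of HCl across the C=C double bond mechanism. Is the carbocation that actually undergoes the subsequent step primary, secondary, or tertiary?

tertiary

Step 1: Protonation of the alkene by HCl: the π bond acts as the nucleophile and picks up H⁺, giving the more stable (Markovnikov) tertiary carbocation. The H–Cl bond breaks heterolytically, releasing Cl⁻.
No single 1,2-shift to an adjacent carbon would give a more-substituted cation, so no rearrangement occurs.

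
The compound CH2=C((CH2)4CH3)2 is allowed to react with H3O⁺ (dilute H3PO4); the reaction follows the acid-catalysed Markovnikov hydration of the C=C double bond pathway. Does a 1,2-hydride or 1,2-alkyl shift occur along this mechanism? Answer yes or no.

The first-formed carbocation is tertiary.
No single 1,2-shift to an adjacent carbon would produce a more-substituted cation than the one already present, so no rearrangement occurs.

no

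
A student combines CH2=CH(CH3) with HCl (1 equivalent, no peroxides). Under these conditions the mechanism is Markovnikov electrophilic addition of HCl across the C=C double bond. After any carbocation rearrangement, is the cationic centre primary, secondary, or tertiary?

secondary

Step 1: The π electrons of the C=C bond attack a proton of HCl; Markovnikov addition places the new C–H on the less-substituted alkene carbon, so the positive charge ends up on the more-substituted carbon — a secondary carbocation. The H–Cl bond breaks heterolytically, releasing Cl⁻.
No single 1,2-shift to an adjacent carbon would give a more-substituted cation, so no rearrangement occurs.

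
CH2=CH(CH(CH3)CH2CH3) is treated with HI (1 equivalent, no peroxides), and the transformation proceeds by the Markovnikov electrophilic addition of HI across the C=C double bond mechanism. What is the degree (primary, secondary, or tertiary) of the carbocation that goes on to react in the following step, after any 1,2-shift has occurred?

tertiary

Step 1: Electrophilic addition begins with the π(C=C) electrons forming a bond to the proton of HI. Following Markovnikov's rule, the resulting cation is secondary. The H–I bond breaks heterolytically, releasing I⁻.
Step 2: Carbocation rearrangement: a 1,2-hydride shift from the adjacent sec-butyl carbon converts the initially-formed secondary cation into the more stable tertiary cation.
The cation rearranges from secondary to tertiary via a 1,2-hydride shift from the adjacent sec-butyl carbon; the tertiary cation is what reacts next.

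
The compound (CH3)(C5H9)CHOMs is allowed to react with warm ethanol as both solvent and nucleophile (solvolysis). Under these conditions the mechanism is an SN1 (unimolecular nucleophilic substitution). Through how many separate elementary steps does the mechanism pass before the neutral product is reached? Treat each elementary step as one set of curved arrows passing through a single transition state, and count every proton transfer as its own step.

Step 1: Ionisation: the C–O σ-bond cleaves heterolytically; both bonding electrons depart with MsO⁻, leaving a secondary carbocation at the α-carbon.
Step 2: Carbocation rearrangement: a 1,2-hydride shift from the adjacent cyclopentyl carbon converts the initially-formed secondary cation into the more stable tertiary cation.
Step 3: CH3CH2OH donates an oxygen lone pair into the empty p orbital of the cation, giving a protonated ether (an oxonium ion).
Step 4: Deprotonation of the oxonium oxygen by solvent ethanol yields the neutral ether.
Total: 4 elementary steps.

4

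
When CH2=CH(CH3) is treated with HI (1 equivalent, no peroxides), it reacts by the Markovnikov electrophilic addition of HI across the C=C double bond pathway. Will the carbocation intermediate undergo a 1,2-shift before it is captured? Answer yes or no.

The first-formed carbocation is secondary.
No single 1,2-shift to an adjacent carbon would produce a more-substituted cation than the one already present, so no rearrangement occurs.

no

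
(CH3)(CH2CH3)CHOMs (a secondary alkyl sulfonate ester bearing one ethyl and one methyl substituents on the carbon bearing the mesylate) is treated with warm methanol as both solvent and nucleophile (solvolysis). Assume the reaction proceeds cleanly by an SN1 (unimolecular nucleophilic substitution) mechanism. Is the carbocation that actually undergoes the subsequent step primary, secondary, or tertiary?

secondary

Step 1: Rate-determining heterolysis of the C–O bond gives MsO⁻ and a secondary carbocation.
No single 1,2-shift to an adjacent carbon would give a more-substituted cation, so no rearrangement occurs.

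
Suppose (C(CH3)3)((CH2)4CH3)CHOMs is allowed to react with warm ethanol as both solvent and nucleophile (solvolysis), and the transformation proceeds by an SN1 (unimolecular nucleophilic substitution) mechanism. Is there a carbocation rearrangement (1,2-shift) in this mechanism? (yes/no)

yes

The first-formed carbocation is secondary.
The adjacent tert-butyl carbon has no hydrogen but bears methyl groups; migration of one methyl with its bonding pair (a 1,2-methyl shift) places the charge on a tertiary centre.
Tertiary is more stable than secondary, so the shift occurs.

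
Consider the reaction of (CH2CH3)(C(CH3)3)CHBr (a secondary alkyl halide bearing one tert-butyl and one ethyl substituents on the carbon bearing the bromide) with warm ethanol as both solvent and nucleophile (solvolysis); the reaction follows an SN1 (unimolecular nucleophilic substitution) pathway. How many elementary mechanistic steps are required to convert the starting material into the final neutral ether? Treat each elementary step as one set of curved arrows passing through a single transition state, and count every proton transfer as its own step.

Step 1: Rate-determining heterolysis of the C–Br bond gives Br⁻ and a secondary carbocation.
Step 2: Carbocation rearrangement: a 1,2-methyl shift from the adjacent tert-butyl carbon converts the initially-formed secondary cation into the more stable tertiary cation.
Step 3: A lone pair on the oxygen of CH3CH2OH attacks the carbocation, forming a new C–O σ-bond and an oxonium ion.
Step 4: Deprotonation of the oxonium oxygen by solvent ethanol yields the neutral ether.
Total: 4 elementary steps.

4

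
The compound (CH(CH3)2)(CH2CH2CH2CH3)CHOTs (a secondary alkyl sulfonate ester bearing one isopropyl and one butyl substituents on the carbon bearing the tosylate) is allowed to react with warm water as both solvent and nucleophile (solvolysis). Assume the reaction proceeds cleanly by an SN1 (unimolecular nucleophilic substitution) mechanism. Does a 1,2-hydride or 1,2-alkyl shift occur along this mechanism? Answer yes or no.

yes

The first-formed carbocation is secondary.
The adjacent isopropyl carbon already bears 2 other carbon substituents and has a hydrogen to migrate; after a 1,2-hydride shift from that carbon the positive charge sits on a tertiary centre.
Tertiary is more stable than secondary, so the shift occurs.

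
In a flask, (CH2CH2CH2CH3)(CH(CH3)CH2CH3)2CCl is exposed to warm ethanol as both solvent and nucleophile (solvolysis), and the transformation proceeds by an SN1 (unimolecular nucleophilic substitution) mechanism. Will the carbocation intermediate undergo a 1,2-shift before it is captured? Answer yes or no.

The first-formed carbocation is tertiary.
No single 1,2-shift to an adjacent carbon would produce a more-substituted cation than the one already present, so no rearrangement occurs.

no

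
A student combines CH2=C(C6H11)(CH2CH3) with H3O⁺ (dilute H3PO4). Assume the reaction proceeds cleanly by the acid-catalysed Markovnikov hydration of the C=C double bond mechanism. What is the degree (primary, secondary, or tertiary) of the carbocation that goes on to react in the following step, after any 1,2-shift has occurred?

Step 1: Protonation of the alkene by H3O⁺: the π bond acts as the nucleophile and picks up H⁺, giving the more stable (Markovnikov) tertiary carbocation. H2O is released.
No single 1,2-shift to an adjacent carbon would give a more-substituted cation, so no rearrangement occurs.

tertiary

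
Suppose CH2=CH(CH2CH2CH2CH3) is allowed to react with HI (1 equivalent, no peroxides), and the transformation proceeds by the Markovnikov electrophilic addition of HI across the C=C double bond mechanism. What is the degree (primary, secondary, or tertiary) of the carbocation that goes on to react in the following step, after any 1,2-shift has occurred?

Step 1: Protonation of the alkene by HI: the π bond acts as the nucleophile and picks up H⁺, giving the more stable (Markovnikov) secondary carbocation. The H–I bond breaks heterolytically, releasing I⁻.
No single 1,2-shift to an adjacent carbon would give a more-substituted cation, so no rearrangement occurs.

secondary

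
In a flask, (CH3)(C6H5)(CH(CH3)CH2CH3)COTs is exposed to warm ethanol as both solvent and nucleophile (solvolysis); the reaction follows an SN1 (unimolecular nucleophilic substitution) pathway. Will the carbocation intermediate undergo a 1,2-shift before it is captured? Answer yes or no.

no

The first-formed carbocation is tertiary.
No single 1,2-shift to an adjacent carbon would produce a more-substituted cation than the one already present, so no rearrangement occurs.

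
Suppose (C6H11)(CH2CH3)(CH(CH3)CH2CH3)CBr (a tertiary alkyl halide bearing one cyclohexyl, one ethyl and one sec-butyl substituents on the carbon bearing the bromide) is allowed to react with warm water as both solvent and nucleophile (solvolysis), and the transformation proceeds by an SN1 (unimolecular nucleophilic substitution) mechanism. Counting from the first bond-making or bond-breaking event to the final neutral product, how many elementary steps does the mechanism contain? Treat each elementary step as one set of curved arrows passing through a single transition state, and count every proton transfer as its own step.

Step 1: The C–Br bond breaks with both electrons going to the bromide; Br⁻ leaves and a tertiary carbocation remains.
(No 1,2-shift: no single shift to an adjacent carbon would give a more stable cation.)
Step 2: Nucleophilic capture: the oxygen of H2O bonds to the cationic carbon, producing an oxonium-ion intermediate.
Step 3: A second solvent molecule removes the proton on oxygen, giving the neutral alcohol product.
Total: 3 elementary steps.

3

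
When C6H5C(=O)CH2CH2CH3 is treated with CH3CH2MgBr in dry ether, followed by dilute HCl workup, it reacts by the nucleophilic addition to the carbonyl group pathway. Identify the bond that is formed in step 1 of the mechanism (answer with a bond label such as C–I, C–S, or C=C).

C–C

Step 1: A lone pair / filled orbital on the carbanion-like carbon of CH3CH2MgBr attacks the electrophilic carbonyl carbon; the π(C=O) electrons shift onto oxygen, producing a tetrahedral alkoxide intermediate.
The bond formed in this step is the C–C bond.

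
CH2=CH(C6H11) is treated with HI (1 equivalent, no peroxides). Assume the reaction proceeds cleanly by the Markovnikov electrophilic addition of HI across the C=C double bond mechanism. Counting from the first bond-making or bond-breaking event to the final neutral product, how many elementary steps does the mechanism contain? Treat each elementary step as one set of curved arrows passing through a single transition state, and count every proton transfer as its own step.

3

Step 1: Protonation of the alkene by HI: the π bond acts as the nucleophile and picks up H⁺, giving the more stable (Markovnikov) secondary carbocation. The H–I bond breaks heterolytically, releasing I⁻.
Step 2: A hydride (H with its bonding pair) migrates from the adjacent cyclohexyl carbon to the cationic centre — a 1,2-hydride shift — upgrading the secondary cation to a tertiary one.
Step 3: I⁻ captures the cation: a lone pair on I⁻ fills the empty p orbital, producing the alkyl halide product.
Total: 3 elementary steps.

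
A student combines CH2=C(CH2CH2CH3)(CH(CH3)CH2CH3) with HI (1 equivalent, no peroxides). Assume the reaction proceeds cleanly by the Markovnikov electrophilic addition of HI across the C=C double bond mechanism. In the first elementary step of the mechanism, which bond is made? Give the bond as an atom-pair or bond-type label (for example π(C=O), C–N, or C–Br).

C–H

Step 1: The π electrons of the C=C bond attack a proton of HI; Markovnikov addition places the new C–H on the less-substituted alkene carbon, so the positive charge ends up on the more-substituted carbon — a tertiary carbocation. The H–I bond breaks heterolytically, releasing I⁻.
The bond formed in this step is the C–H bond.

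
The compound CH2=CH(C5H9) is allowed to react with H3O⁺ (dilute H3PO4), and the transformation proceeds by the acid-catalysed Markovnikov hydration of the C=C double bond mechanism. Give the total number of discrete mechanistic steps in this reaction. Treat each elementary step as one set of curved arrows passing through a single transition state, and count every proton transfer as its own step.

Step 1: Protonation of the alkene by H3O⁺: the π bond acts as the nucleophile and picks up H⁺, giving the more stable (Markovnikov) secondary carbocation. H2O is released.
Step 2: Carbocation rearrangement: a 1,2-hydride shift from the adjacent cyclopentyl carbon converts the initially-formed secondary cation into the more stable tertiary cation.
Step 3: Nucleophilic capture of the cation by H2O produces the protonated alcohol (an oxonium ion).
Step 4: Deprotonation of the oxonium ion by a water molecule delivers the neutral alcohol and regenerates the acid catalyst.
Total: 4 elementary steps.

4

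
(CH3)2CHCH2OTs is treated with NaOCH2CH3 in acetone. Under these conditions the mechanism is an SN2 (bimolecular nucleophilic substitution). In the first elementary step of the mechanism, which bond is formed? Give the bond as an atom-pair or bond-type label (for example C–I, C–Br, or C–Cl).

C–O

Step 1: The ethoxide nucleophile donates a lone pair from O to the α-carbon in a backside attack; simultaneously the C–O σ-bond breaks and both of its electrons leave with TsO⁻. One concerted step with inversion of configuration.
The bond formed in this step is the C–O bond.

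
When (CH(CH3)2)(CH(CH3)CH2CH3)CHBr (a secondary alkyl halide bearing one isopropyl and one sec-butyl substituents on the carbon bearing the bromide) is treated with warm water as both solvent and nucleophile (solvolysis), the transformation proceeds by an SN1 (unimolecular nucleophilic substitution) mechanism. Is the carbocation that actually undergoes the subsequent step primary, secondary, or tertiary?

Step 1: Rate-determining heterolysis of the C–Br bond gives Br⁻ and a secondary carbocation.
Step 2: A 1,2-hydride shift from the adjacent isopropyl carbon moves the positive charge from the secondary centre to an adjacent carbon, generating a more stable tertiary carbocation.
The cation rearranges from secondary to tertiary via a 1,2-hydride shift from the adjacent isopropyl carbon; the tertiary cation is what reacts next.

tertiary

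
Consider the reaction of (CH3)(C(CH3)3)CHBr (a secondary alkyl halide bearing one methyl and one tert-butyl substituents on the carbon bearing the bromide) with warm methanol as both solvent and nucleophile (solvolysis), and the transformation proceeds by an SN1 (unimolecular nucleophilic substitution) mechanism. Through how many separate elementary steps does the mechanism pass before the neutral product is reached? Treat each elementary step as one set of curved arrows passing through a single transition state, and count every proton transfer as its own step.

4

Step 1: Rate-determining heterolysis of the C–Br bond gives Br⁻ and a secondary carbocation.
Step 2: A 1,2-methyl shift from the adjacent tert-butyl carbon moves the positive charge from the secondary centre to an adjacent carbon, generating a more stable tertiary carbocation.
Step 3: CH3OH donates an oxygen lone pair into the empty p orbital of the cation, giving a protonated ether (an oxonium ion).
Step 4: Deprotonation of the oxonium oxygen by solvent methanol yields the neutral ether.
Total: 4 elementary steps.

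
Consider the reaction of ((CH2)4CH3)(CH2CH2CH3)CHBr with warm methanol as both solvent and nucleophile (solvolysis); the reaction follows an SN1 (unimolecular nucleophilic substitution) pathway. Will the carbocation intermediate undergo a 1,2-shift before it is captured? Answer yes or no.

The first-formed carbocation is secondary.
No single 1,2-shift to an adjacent carbon would produce a more-substituted cation than the one already present, so no rearrangement occurs.

no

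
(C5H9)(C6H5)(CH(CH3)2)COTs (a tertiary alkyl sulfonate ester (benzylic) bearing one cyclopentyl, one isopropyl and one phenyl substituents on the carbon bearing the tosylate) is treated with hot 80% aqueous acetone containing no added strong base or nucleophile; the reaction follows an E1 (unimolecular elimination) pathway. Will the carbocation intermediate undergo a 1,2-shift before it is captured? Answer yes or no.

The first-formed carbocation is tertiary.
No single 1,2-shift to an adjacent carbon would produce a more-substituted cation than the one already present, so no rearrangement occurs.

no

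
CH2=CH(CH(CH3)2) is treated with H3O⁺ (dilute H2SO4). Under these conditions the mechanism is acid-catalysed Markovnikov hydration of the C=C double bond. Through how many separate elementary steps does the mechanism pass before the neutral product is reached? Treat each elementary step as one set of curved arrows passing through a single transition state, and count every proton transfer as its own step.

Step 1: Electrophilic addition begins with the π(C=C) electrons forming a bond to the proton of H3O⁺. Following Markovnikov's rule, the resulting cation is secondary. H2O is released.
Step 2: A hydride (H with its bonding pair) migrates from the adjacent isopropyl carbon to the cationic centre — a 1,2-hydride shift — upgrading the secondary cation to a tertiary one.
Step 3: Water acts as the nucleophile: an oxygen lone pair bonds to the cationic carbon, giving an oxonium-ion intermediate.
Step 4: Proton transfer from the O–H of the oxonium ion to H2O completes the catalytic cycle and yields the alcohol.
Total: 4 elementary steps.

4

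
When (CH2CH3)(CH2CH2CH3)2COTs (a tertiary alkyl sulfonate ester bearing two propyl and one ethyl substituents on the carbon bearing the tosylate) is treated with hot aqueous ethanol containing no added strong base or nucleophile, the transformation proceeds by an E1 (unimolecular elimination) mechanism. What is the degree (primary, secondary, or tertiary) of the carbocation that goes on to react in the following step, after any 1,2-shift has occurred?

Step 1: The C–O bond breaks with both electrons going to the tosylate; TsO⁻ leaves and a tertiary carbocation remains.
No single 1,2-shift to an adjacent carbon would give a more-substituted cation, so no rearrangement occurs.

tertiary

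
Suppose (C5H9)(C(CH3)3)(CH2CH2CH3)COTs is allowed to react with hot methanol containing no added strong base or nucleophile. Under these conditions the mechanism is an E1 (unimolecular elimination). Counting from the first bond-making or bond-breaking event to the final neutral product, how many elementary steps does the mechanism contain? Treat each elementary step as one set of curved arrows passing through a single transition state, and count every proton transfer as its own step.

Step 1: Unassisted departure of TsO⁻ (taking the C–O bonding pair) generates a tertiary carbocation.
(No 1,2-shift: no single shift to an adjacent carbon would give a more stable cation.)
Step 2: A methanol molecule (solvent) deprotonates a β-carbon; as the C–H bond breaks, those electrons form the new alkene π bond.
Total: 2 elementary steps.

2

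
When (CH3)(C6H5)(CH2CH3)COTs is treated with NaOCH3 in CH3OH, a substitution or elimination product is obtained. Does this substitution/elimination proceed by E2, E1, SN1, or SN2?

Conditions: a strong base with a tertiary substrate bearing a β-hydrogen.
These conditions are the textbook signature of the E2 pathway.
A strong (often hindered) base removes a β-H in concert with loss of the leaving group — bimolecular elimination.

E2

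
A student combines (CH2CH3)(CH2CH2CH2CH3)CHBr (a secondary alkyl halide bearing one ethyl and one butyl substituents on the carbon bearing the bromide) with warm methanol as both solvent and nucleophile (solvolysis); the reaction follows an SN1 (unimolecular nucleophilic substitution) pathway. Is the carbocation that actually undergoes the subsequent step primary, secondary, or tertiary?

secondary

Step 1: Ionisation: the C–Br σ-bond cleaves heterolytically; both bonding electrons depart with Br⁻, leaving a secondary carbocation at the α-carbon.
No single 1,2-shift to an adjacent carbon would give a more-substituted cation, so no rearrangement occurs.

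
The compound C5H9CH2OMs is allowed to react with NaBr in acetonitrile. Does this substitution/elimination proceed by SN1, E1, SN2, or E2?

Conditions: a primary substrate with a strong nucleophile in the polar aprotic solvent acetonitrile.
These conditions are the textbook signature of the SN2 pathway.
An unhindered substrate with a strong nucleophile in a polar aprotic solvent favours one-step backside displacement.

SN2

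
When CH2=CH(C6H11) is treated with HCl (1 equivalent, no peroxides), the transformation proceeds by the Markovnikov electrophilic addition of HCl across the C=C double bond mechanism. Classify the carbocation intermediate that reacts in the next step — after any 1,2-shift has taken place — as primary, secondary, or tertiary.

tertiary

Step 1: The π electrons of the C=C bond attack a proton of HCl; Markovnikov addition places the new C–H on the less-substituted alkene carbon, so the positive charge ends up on the more-substituted carbon — a secondary carbocation. The H–Cl bond breaks heterolytically, releasing Cl⁻.
Step 2: Carbocation rearrangement: a 1,2-hydride shift from the adjacent cyclohexyl carbon converts the initially-formed secondary cation into the more stable tertiary cation.
The cation rearranges from secondary to tertiary via a 1,2-hydride shift from the adjacent cyclohexyl carbon; the tertiary cation is what reacts next.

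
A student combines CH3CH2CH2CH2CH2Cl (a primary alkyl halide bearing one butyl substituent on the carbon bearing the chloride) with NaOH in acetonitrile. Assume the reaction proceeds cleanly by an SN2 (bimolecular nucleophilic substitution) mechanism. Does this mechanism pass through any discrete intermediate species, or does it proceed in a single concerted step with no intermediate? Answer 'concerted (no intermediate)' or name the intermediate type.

OH⁻ attacks the back face of the α-carbon while Cl⁻ departs with the C–Cl bonding pair — a single concerted displacement through a pentacoordinate transition state.
All bond changes occur in one transition state; no discrete intermediate is formed.

concerted (no intermediate)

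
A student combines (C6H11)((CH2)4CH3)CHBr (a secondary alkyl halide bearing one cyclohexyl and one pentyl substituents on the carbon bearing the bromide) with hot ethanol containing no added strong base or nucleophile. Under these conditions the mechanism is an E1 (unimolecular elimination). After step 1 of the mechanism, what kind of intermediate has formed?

secondary carbocation

Step 1: Ionisation: the C–Br σ-bond cleaves heterolytically; both bonding electrons depart with Br⁻, leaving a secondary carbocation at the α-carbon.
After step 1 the species present is a secondary carbocation.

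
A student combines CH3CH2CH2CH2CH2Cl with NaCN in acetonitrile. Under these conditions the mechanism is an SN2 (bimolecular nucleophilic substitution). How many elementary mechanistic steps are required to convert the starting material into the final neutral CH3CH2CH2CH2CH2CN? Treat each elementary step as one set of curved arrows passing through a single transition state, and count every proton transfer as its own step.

Step 1: CN⁻ attacks the back face of the α-carbon while Cl⁻ departs with the C–Cl bonding pair — a single concerted displacement through a pentacoordinate transition state.
Total: 1 elementary step.

1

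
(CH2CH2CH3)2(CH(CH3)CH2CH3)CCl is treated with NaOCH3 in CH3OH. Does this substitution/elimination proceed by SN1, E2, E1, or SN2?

Conditions: a strong base with a tertiary substrate bearing a β-hydrogen.
These conditions are the textbook signature of the E2 pathway.
A strong (often hindered) base removes a β-H in concert with loss of the leaving group — bimolecular elimination.

E2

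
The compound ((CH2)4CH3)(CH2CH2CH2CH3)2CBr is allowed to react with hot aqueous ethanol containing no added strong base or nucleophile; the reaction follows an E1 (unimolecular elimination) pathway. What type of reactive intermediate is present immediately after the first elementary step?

tertiary carbocation

Step 1: Unassisted departure of Br⁻ (taking the C–Br bonding pair) generates a tertiary carbocation.
After step 1 the species present is a tertiary carbocation.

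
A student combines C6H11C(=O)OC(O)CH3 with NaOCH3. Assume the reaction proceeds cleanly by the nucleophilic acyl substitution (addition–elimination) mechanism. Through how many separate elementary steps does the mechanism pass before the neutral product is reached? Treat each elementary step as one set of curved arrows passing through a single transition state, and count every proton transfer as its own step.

Step 1: A lone pair on the O of CH3O⁻ attacks the electrophilic acyl carbon; the π(C=O) electrons move onto oxygen, giving a tetrahedral intermediate.
Step 2: An oxygen lone pair re-forms the C=O π bond as the C–O σ-bond breaks; CH3CO2⁻ is expelled.
Total: 2 elementary steps.

2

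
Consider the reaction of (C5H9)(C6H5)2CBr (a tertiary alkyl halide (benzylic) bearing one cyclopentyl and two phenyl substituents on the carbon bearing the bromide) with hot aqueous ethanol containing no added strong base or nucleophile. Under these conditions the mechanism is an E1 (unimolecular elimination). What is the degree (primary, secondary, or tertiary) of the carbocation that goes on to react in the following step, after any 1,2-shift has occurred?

tertiary

Step 1: Ionisation: the C–Br σ-bond cleaves heterolytically; both bonding electrons depart with Br⁻, leaving a tertiary carbocation at the α-carbon.
No single 1,2-shift to an adjacent carbon would give a more-substituted cation, so no rearrangement occurs.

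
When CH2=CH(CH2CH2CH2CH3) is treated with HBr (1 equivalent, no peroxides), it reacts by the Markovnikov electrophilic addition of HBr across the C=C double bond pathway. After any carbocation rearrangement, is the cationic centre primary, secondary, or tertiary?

Step 1: Protonation of the alkene by HBr: the π bond acts as the nucleophile and picks up H⁺, giving the more stable (Markovnikov) secondary carbocation. The H–Br bond breaks heterolytically, releasing Br⁻.
No single 1,2-shift to an adjacent carbon would give a more-substituted cation, so no rearrangement occurs.

secondary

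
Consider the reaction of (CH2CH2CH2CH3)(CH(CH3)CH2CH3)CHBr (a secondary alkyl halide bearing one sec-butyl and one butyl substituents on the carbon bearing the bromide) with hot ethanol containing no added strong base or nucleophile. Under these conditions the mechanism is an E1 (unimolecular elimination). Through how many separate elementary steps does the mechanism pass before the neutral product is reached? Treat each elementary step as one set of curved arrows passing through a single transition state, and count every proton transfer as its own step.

Step 1: Ionisation: the C–Br σ-bond cleaves heterolytically; both bonding electrons depart with Br⁻, leaving a secondary carbocation at the α-carbon.
Step 2: Carbocation rearrangement: a 1,2-hydride shift from the adjacent sec-butyl carbon converts the initially-formed secondary cation into the more stable tertiary cation.
Step 3: A weak base (an ethanol molecule from the solvent) removes a proton from a carbon adjacent to the cationic centre; the electrons of that C–H bond become the new π(C=C) bond, giving the alkene.
Total: 3 elementary steps.

3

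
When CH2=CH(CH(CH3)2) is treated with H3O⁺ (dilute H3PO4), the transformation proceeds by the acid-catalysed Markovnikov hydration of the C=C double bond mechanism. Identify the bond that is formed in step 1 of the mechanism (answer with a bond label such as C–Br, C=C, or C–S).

C–H

Step 1: The π electrons of the C=C bond attack a proton of H3O⁺; Markovnikov addition places the new C–H on the less-substituted alkene carbon, so the positive charge ends up on the more-substituted carbon — a secondary carbocation. H2O is released.
The bond formed in this step is the C–H bond.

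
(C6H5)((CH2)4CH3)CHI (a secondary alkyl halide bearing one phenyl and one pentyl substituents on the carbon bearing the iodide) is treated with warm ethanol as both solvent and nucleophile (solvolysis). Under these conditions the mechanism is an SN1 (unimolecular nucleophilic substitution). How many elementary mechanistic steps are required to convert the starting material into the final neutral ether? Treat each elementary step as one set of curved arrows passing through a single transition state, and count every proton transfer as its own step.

Step 1: The C–I bond breaks with both electrons going to the iodide; I⁻ leaves and a secondary carbocation remains.
(No 1,2-shift: no single shift to an adjacent carbon would give a more stable cation.)
Step 2: A lone pair on the oxygen of CH3CH2OH attacks the carbocation, forming a new C–O σ-bond and an oxonium ion.
Step 3: Deprotonation of the oxonium oxygen by solvent ethanol yields the neutral ether.
Total: 3 elementary steps.

3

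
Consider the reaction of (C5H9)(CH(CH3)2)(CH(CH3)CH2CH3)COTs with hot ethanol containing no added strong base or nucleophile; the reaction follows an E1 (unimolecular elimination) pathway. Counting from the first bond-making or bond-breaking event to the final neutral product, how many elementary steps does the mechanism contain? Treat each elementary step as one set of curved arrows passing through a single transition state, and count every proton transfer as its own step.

Step 1: The C–O bond breaks with both electrons going to the tosylate; TsO⁻ leaves and a tertiary carbocation remains.
(No 1,2-shift: no single shift to an adjacent carbon would give a more stable cation.)
Step 2: An ethanol molecule (solvent) deprotonates a β-carbon; as the C–H bond breaks, those electrons form the new alkene π bond.
Total: 2 elementary steps.

2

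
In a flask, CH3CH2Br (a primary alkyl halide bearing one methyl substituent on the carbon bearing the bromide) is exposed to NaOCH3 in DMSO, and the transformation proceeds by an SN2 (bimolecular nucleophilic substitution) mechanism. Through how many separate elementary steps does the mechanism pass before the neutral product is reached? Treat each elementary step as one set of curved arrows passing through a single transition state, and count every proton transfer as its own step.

1

Step 1: Backside attack by CH3O⁻ on the carbon bearing the bromide: the new C–O bond forms as the C–Br bond breaks, with Walden inversion at carbon.
Total: 1 elementary step.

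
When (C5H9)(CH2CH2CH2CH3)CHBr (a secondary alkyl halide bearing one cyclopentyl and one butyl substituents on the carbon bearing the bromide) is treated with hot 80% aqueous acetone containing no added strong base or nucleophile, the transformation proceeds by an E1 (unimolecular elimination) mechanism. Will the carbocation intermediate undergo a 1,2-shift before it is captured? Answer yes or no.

The first-formed carbocation is secondary.
The adjacent cyclopentyl carbon already bears 2 other carbon substituents and has a hydrogen to migrate; after a 1,2-hydride shift from that carbon the positive charge sits on a tertiary centre.
Tertiary is more stable than secondary, so the shift occurs.

yes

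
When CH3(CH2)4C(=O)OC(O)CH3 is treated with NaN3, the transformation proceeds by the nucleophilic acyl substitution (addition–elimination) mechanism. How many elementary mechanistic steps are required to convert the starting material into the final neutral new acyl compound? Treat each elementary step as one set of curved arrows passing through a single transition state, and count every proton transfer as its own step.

2

Step 1: Nucleophilic addition of N3⁻ to the acyl carbon breaks the π(C=O) bond and yields a tetrahedral, anionic intermediate.
Step 2: An oxygen lone pair re-forms the C=O π bond as the C–O σ-bond breaks; CH3CO2⁻ is expelled.
Total: 2 elementary steps.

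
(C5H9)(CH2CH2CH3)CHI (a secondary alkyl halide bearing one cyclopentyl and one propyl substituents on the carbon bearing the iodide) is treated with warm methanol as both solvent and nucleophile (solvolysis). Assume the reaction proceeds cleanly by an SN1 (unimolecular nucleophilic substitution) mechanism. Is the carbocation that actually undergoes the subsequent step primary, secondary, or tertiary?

tertiary

Step 1: Unassisted departure of I⁻ (taking the C–I bonding pair) generates a secondary carbocation.
Step 2: A 1,2-hydride shift from the adjacent cyclopentyl carbon moves the positive charge from the secondary centre to an adjacent carbon, generating a more stable tertiary carbocation.
The cation rearranges from secondary to tertiary via a 1,2-hydride shift from the adjacent cyclopentyl carbon; the tertiary cation is what reacts next.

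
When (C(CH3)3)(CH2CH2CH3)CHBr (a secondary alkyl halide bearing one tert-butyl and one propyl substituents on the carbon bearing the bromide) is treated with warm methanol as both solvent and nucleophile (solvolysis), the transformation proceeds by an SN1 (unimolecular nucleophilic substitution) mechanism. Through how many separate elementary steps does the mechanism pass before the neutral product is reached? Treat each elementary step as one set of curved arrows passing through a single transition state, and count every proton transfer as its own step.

4

Step 1: Unassisted departure of Br⁻ (taking the C–Br bonding pair) generates a secondary carbocation.
Step 2: Carbocation rearrangement: a 1,2-methyl shift from the adjacent tert-butyl carbon converts the initially-formed secondary cation into the more stable tertiary cation.
Step 3: A lone pair on the oxygen of CH3OH attacks the carbocation, forming a new C–O σ-bond and an oxonium ion.
Step 4: A second solvent molecule removes the proton on oxygen, giving the neutral ether product.
Total: 4 elementary steps.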